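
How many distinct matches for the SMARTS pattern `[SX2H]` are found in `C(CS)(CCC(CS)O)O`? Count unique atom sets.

2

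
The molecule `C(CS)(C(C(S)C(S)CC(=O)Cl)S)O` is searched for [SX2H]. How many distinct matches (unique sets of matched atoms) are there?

4

[SX2H] is the SMARTS for a thiol: an aliphatic sulfur with two connections, one being H.
The molecule carries 4 separate instances of a thiol (-SH) meeting every constraint; each maps to a distinct set of atoms, giving 4 matches.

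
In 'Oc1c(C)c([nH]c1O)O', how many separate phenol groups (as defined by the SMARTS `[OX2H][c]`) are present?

3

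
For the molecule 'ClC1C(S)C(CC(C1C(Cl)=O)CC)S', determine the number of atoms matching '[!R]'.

Check the 14 heavy atoms by environment: 6× C (in 6-ring) → no; 2× S (acyclic) → match; 2× Cl (acyclic) → match; 3× C (acyclic) → match; 1× O (acyclic) → match.
Summing the matching environments: 2 + 2 + 3 + 1 = 8 matching atoms.

8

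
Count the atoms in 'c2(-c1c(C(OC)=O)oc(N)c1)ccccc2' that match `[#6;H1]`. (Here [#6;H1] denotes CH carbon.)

6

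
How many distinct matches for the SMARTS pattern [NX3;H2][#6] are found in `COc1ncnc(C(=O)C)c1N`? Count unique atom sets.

1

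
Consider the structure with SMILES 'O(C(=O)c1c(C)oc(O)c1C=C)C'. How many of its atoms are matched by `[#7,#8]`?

4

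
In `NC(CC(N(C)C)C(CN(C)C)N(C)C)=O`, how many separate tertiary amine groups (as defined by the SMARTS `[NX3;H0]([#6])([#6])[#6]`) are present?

3

[NX3;H0]([#6])([#6])[#6] is the SMARTS for a tertiary amine: a trivalent nitrogen with no H, bonded to three carbons.
The molecule carries 3 separate instances of a dimethylamino group (-N(CH3)2) meeting every constraint; each maps to a distinct set of atoms, giving 3 matches.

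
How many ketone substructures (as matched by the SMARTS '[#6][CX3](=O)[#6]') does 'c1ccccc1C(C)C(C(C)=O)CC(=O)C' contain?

2

[#6][CX3](=O)[#6] is the SMARTS for a ketone: a carbonyl carbon (no H) flanked by two carbons.
The molecule carries 2 separate instances of an acetyl/ketone group (-C(=O)CH3) meeting every constraint; each maps to a distinct set of atoms, giving 2 matches.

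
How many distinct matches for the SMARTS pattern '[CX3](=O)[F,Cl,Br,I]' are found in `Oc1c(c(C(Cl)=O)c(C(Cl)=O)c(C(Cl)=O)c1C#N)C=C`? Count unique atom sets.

3

[CX3](=O)[F,Cl,Br,I] is the SMARTS for an acyl halide: a carbonyl carbon bonded to a halogen.
The molecule carries 3 separate instances of an acyl chloride (-C(=O)Cl) meeting every constraint; each maps to a distinct set of atoms, giving 3 matches.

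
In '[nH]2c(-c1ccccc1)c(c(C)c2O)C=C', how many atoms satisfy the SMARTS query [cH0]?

5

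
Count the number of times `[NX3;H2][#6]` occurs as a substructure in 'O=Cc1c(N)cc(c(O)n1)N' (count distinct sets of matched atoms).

2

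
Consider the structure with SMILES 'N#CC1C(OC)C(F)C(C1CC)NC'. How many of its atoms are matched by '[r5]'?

Check the 14 heavy atoms by environment: 5× C (in 5-ring) → match; 1× F (acyclic) → no; 5× C (acyclic) → no; 2× N (acyclic) → no; 1× O (acyclic) → no.
That gives 5 matching atoms.

5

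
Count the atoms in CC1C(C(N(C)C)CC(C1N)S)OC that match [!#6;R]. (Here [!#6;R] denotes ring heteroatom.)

The query [!#6;R] means: non-carbon atom that is part of a ring.
Check the 14 heavy atoms by environment: 6× C (in 6-ring) → no; 2× N (acyclic) → no; 1× O (acyclic) → no; 4× C (acyclic) → no; 1× S (acyclic) → no.
No environment satisfies the query, so 0 matching atoms.

0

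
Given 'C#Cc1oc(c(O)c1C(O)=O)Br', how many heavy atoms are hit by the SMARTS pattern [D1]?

Check the 12 heavy atoms by environment: 1× o (aromatic, D2) → no; 4× c (aromatic, D3) → no; 3× O (D1) → match; 1× Br (D1) → match; 1× C (D2) → no; 1× C (D1) → match; 1× C (D3) → no.
Summing the matching environments: 3 + 1 + 1 = 5 matching atoms.

5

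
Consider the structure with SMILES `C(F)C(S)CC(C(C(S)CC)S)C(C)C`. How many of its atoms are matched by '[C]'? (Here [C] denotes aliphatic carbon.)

Check the 15 heavy atoms by environment: 11× C → match; 3× S → no; 1× F → no.
That gives 11 matching atoms.

11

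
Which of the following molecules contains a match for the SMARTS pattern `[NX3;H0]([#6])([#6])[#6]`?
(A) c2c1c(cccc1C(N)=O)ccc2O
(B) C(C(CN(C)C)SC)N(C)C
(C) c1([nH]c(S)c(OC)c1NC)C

[NX3;H0]([#6])([#6])[#6] describes a trivalent nitrogen with no H, bonded to three carbons (a tertiary amine).
(A) has a primary amide (-C(=O)NH2) but the amide nitrogen has H2 and only one carbon neighbour.
(B) contains a dimethylamino group (-N(CH3)2), which satisfies every atom and bond constraint.
(C) has an N-methylamino group (-NHCH3) but the nitrogen still has one H (H1), not H0.
So the answer is (B).

B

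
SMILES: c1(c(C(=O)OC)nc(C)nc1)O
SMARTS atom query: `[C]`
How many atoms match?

The query [C] means: uppercase C matches aliphatic (non-aromatic) carbon only.
Check the 12 heavy atoms by environment: 2× n (aromatic) → no; 4× c (aromatic) → no; 3× C → match; 3× O → no.
That gives 3 matching atoms.

3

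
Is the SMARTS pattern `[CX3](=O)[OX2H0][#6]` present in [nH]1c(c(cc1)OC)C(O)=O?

No

The pattern [CX3](=O)[OX2H0][#6] describes a carbonyl carbon bonded to an oxygen that is itself bonded to carbon (no H on that O) — an ester.
The closest candidate here is a carboxylic acid group (-C(=O)OH), but the singly-bonded O carries H (OX2H1, not H0). No other fragment satisfies the full query, so there is no match.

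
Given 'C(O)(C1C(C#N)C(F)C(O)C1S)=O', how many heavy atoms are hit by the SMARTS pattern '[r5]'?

5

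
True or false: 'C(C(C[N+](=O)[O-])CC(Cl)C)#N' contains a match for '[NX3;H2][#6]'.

The pattern [NX3;H2][#6] describes a trivalent nitrogen with two H attached to carbon — a primary amine.
The closest candidate here is a nitro group (-[N+](=O)[O-]), but the nitrogen is [N+] with no H, not NX3H2. No other fragment satisfies the full query, so there is no match.

False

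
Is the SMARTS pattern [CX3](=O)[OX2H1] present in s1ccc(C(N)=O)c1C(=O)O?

Yes

The pattern [CX3](=O)[OX2H1] describes an sp2 carbon double-bonded to O and single-bonded to an -OH oxygen — a carboxylic acid.
The molecule carries a carboxylic acid group (-C(=O)OH), whose atoms satisfy every constraint of the query, so the pattern matches.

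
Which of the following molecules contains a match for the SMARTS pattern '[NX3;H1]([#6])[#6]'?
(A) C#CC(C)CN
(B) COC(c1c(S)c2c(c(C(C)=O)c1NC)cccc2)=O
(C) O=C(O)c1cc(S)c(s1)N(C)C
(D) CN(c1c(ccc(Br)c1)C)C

B

[NX3;H1]([#6])[#6] describes a trivalent nitrogen with one H, bonded to two carbons (a secondary amine).
(A) has a primary amino group (-NH2) but the nitrogen has H2 and only one carbon neighbour.
(B) contains an N-methylamino group (-NHCH3), which satisfies every atom and bond constraint.
(C) has a dimethylamino group (-N(CH3)2) but the nitrogen has H0, not H1.
(D) has a dimethylamino group (-N(CH3)2) but the nitrogen has H0, not H1.
So the answer is (B).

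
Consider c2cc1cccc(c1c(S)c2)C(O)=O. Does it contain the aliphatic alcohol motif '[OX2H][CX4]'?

The pattern [OX2H][CX4] describes a hydroxyl oxygen bound to an sp3 (X4) carbon — an aliphatic alcohol.
The closest candidate here is a carboxylic acid group (-C(=O)OH), but the -OH is on a CX3 carbonyl carbon, not a CX4 carbon. No other fragment satisfies the full query, so there is no match.

No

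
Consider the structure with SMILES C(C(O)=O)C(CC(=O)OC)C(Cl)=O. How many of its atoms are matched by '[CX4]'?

4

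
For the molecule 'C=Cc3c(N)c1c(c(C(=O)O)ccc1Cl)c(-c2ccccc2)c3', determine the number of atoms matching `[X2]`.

1

The query [X2] means: any atom with exactly two total connections (bonds + H).
Check the 23 heavy atoms by environment: 16× c (aromatic, X3) → no; 1× Cl (X1) → no; 3× C (X3) → no; 1× O (X1) → no; 1× O (X2) → match; 1× N (X3) → no.
That gives 1 matching atom.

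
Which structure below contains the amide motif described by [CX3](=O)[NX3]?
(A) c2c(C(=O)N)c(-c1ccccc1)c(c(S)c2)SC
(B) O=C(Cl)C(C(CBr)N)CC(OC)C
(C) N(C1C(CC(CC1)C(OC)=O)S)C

[CX3](=O)[NX3] describes a carbonyl carbon bonded to a trivalent nitrogen (an amide).
(A) contains a primary amide (-C(=O)NH2), which satisfies every atom and bond constraint.
(B) has a primary amino group (-NH2) but the -NH2 is not attached to a carbonyl carbon.
(C) has a methyl-ester group (-C(=O)OCH3) but the carbonyl is bonded to O, not to an NX3 nitrogen.
So the answer is (A).

A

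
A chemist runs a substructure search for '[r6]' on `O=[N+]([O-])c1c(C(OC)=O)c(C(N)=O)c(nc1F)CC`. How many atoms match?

6

Check the 19 heavy atoms by environment: 1× n (aromatic, in 6-ring) → match; 5× c (aromatic, in 6-ring) → match; 5× C (acyclic) → no; 4× O (acyclic) → no; 1× F (acyclic) → no; 1× N (acyclic) → no; 1× N (charge +1, acyclic) → no; 1× O (charge -1, acyclic) → no.
Summing the matching environments: 1 + 5 = 6 matching atoms.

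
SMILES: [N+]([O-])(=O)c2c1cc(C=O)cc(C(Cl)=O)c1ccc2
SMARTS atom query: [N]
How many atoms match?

1

The query [N] means: uppercase N matches aliphatic (non-aromatic) nitrogen only.
Check the 18 heavy atoms by environment: 10× c (aromatic) → no; 2× C → no; 3× O → no; 1× Cl → no; 1× N (charge +1) → match; 1× O (charge -1) → no.
That gives 1 matching atom.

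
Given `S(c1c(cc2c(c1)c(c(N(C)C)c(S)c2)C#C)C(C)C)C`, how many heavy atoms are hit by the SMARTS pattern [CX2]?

2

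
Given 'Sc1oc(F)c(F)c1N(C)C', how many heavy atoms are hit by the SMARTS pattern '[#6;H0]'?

Check the 11 heavy atoms by environment: 1× o (aromatic, H0) → no; 4× c (aromatic, H0) → match; 1× N (H0) → no; 2× C (H3) → no; 2× F (H0) → no; 1× S (H1) → no.
That gives 4 matching atoms.

4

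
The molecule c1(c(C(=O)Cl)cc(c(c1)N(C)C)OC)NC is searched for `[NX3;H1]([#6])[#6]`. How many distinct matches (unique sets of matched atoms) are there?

[NX3;H1]([#6])[#6] is the SMARTS for a secondary amine: a trivalent nitrogen with one H, bonded to two carbons.
Exactly one fragment in the molecule meets all constraints, giving 1 match.

1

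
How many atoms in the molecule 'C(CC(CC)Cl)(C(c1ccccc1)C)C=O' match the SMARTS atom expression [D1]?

The query [D1] means: atom with exactly one heavy-atom neighbour (degree 1).
Check the 16 heavy atoms by environment: 2× C (D1) → match; 3× C (D2) → no; 3× C (D3) → no; 1× O (D1) → match; 1× Cl (D1) → match; 1× c (aromatic, D3) → no; 5× c (aromatic, D2) → no.
Summing the matching environments: 2 + 1 + 1 = 4 matching atoms.

4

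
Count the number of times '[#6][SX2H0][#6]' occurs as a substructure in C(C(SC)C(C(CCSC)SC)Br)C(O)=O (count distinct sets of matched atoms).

3

[#6][SX2H0][#6] is the SMARTS for a thioether: an aliphatic sulfur bridging two carbons with no H on the sulfur.
The molecule carries 3 separate instances of a methylthio ether (-SCH3) meeting every constraint; each maps to a distinct set of atoms, giving 3 matches.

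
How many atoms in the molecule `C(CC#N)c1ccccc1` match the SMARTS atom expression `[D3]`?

1

Check the 10 heavy atoms by environment: 3× C (D2) → no; 1× c (aromatic, D3) → match; 5× c (aromatic, D2) → no; 1× N (D1) → no.
That gives 1 matching atom.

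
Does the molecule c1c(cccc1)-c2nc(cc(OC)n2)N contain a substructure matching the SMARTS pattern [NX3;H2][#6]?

The pattern [NX3;H2][#6] describes a trivalent nitrogen with two H attached to carbon — a primary amine.
The molecule carries a primary amino group (-NH2), whose atoms satisfy every constraint of the query, so the pattern matches.

Yes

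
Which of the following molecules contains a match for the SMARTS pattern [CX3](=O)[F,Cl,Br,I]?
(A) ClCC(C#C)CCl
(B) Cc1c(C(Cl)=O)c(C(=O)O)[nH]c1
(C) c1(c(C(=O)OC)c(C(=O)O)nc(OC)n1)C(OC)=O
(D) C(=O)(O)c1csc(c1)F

[CX3](=O)[F,Cl,Br,I] describes a carbonyl carbon bonded to a halogen (an acyl halide).
(A) has a chloro substituent but the Cl is not on a carbonyl carbon.
(B) contains an acyl chloride (-C(=O)Cl), which satisfies every atom and bond constraint.
(C) has a carboxylic acid group (-C(=O)OH) but the carbonyl is bonded to -OH, not to a halogen.
(D) has a carboxylic acid group (-C(=O)OH) but the carbonyl is bonded to -OH, not to a halogen.
So the answer is (B).

B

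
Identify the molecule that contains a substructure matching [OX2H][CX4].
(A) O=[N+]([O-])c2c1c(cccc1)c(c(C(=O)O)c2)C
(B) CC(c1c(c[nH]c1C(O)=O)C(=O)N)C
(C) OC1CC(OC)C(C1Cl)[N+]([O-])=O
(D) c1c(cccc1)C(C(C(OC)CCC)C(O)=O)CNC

C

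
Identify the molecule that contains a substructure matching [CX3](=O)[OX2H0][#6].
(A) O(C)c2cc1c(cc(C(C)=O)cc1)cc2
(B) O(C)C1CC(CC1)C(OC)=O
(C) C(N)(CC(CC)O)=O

[CX3](=O)[OX2H0][#6] describes a carbonyl carbon bonded to an oxygen that is itself bonded to carbon (no H on that O) (an ester).
(A) has a methoxy ether (-OCH3) but the ether oxygen is not adjacent to a C=O carbon.
(B) contains a methyl-ester group (-C(=O)OCH3), which satisfies every atom and bond constraint.
(C) has a primary amide (-C(=O)NH2) but the carbonyl is bonded to N, not to an O-C linkage.
So the answer is (B).

B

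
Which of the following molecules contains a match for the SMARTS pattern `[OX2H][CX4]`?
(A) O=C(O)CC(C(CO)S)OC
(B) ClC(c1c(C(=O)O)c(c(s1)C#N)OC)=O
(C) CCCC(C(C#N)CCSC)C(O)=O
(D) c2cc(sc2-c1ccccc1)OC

[OX2H][CX4] describes a hydroxyl oxygen bound to an sp3 (X4) carbon (an aliphatic alcohol).
(A) contains a hydroxyl group (-OH), which satisfies every atom and bond constraint.
(B) has a carboxylic acid group (-C(=O)OH) but the -OH is on a CX3 carbonyl carbon, not a CX4 carbon.
(C) has a carboxylic acid group (-C(=O)OH) but the -OH is on a CX3 carbonyl carbon, not a CX4 carbon.
(D) has a methoxy ether (-OCH3) but the oxygen has H0 (ether), not H1.
So the answer is (A).

A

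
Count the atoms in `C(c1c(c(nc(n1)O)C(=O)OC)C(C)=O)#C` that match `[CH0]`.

3

The query [CH0] means: aliphatic carbon with no attached hydrogen.
Check the 16 heavy atoms by environment: 2× n (aromatic, H0) → no; 4× c (aromatic, H0) → no; 3× C (H0) → match; 1× C (H1) → no; 3× O (H0) → no; 2× C (H3) → no; 1× O (H1) → no.
That gives 3 matching atoms.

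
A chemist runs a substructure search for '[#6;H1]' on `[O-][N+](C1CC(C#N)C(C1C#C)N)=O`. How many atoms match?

Check the 13 heavy atoms by environment: 5× C (H1) → match; 1× C (H2) → no; 1× N (H2) → no; 2× C (H0) → no; 1× N (charge +1, H0) → no; 1× O (charge -1, H0) → no; 1× O (H0) → no; 1× N (H0) → no.
That gives 5 matching atoms.

5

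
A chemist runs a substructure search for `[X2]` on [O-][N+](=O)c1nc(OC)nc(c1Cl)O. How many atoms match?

4

The query [X2] means: any atom with exactly two total connections (bonds + H).
Check the 13 heavy atoms by environment: 2× n (aromatic, X2) → match; 4× c (aromatic, X3) → no; 1× Cl (X1) → no; 2× O (X2) → match; 1× C (X4) → no; 1× N (charge +1, X3) → no; 1× O (charge -1, X1) → no; 1× O (X1) → no.
Summing the matching environments: 2 + 2 = 4 matching atoms.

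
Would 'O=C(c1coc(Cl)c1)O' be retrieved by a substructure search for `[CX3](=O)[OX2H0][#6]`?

No

The pattern [CX3](=O)[OX2H0][#6] describes a carbonyl carbon bonded to an oxygen that is itself bonded to carbon (no H on that O) — an ester.
The closest candidate here is a carboxylic acid group (-C(=O)OH), but the singly-bonded O carries H (OX2H1, not H0). No other fragment satisfies the full query, so there is no match.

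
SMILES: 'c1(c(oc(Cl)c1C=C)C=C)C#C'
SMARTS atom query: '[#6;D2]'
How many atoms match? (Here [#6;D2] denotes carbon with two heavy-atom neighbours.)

3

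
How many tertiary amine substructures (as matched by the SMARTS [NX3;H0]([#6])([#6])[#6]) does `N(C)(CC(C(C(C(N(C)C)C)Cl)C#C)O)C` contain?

[NX3;H0]([#6])([#6])[#6] is the SMARTS for a tertiary amine: a trivalent nitrogen with no H, bonded to three carbons.
The molecule carries 2 separate instances of a dimethylamino group (-N(CH3)2) meeting every constraint; each maps to a distinct set of atoms, giving 2 matches.

2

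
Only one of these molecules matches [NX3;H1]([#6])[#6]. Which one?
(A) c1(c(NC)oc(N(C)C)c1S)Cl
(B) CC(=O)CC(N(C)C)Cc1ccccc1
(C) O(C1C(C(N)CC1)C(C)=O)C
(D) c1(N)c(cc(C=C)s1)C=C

A

[NX3;H1]([#6])[#6] describes a trivalent nitrogen with one H, bonded to two carbons (a secondary amine).
(A) contains an N-methylamino group (-NHCH3), which satisfies every atom and bond constraint.
(B) has a dimethylamino group (-N(CH3)2) but the nitrogen has H0, not H1.
(C) has a primary amino group (-NH2) but the nitrogen has H2 and only one carbon neighbour.
(D) has a primary amino group (-NH2) but the nitrogen has H2 and only one carbon neighbour.
So the answer is (A).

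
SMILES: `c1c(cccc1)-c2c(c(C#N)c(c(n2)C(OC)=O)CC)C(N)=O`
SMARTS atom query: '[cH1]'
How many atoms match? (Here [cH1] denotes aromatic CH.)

The query [cH1] means: aromatic carbon bearing exactly one hydrogen.
Check the 23 heavy atoms by environment: 1× n (aromatic, H0) → no; 6× c (aromatic, H0) → no; 3× C (H0) → no; 3× O (H0) → no; 2× C (H3) → no; 5× c (aromatic, H1) → match; 1× N (H0) → no; 1× N (H2) → no; 1× C (H2) → no.
That gives 5 matching atoms.

5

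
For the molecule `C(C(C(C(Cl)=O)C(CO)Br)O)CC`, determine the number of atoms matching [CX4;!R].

The query [CX4;!R] means: aliphatic carbon with four total connections, not in a ring.
Check the 13 heavy atoms by environment: 7× C (X4, acyclic) → match; 1× C (X3, acyclic) → no; 1× O (X1, acyclic) → no; 1× Cl (X1, acyclic) → no; 2× O (X2, acyclic) → no; 1× Br (X1, acyclic) → no.
That gives 7 matching atoms.

7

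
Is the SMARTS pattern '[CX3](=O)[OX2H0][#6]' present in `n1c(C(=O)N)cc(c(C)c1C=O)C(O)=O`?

No

The pattern [CX3](=O)[OX2H0][#6] describes a carbonyl carbon bonded to an oxygen that is itself bonded to carbon (no H on that O) — an ester.
The closest candidate here is a primary amide (-C(=O)NH2), but the carbonyl is bonded to N, not to an O-C linkage. No other fragment satisfies the full query, so there is no match.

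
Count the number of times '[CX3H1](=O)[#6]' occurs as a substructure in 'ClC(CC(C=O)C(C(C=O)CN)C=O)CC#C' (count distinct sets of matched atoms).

[CX3H1](=O)[#6] is the SMARTS for an aldehyde: an sp2 carbon with one H, double-bonded to O and single-bonded to carbon.
The molecule carries 3 separate instances of an aldehyde (-CHO) meeting every constraint; each maps to a distinct set of atoms, giving 3 matches.

3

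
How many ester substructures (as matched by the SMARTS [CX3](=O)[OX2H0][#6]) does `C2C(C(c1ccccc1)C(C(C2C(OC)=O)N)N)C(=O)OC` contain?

[CX3](=O)[OX2H0][#6] is the SMARTS for an ester: a carbonyl carbon bonded to an oxygen that is itself bonded to carbon (no H on that O).
The molecule carries 2 separate instances of a methyl-ester group (-C(=O)OCH3) meeting every constraint; each maps to a distinct set of atoms, giving 2 matches.

2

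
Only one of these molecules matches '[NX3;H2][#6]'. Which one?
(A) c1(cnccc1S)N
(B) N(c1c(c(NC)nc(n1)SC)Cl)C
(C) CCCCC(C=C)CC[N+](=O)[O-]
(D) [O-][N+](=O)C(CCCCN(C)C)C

A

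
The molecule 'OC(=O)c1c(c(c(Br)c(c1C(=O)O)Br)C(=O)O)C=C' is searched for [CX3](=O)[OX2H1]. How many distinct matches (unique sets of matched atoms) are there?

[CX3](=O)[OX2H1] is the SMARTS for a carboxylic acid: an sp2 carbon double-bonded to O and single-bonded to an -OH oxygen.
The molecule carries 3 separate instances of a carboxylic acid group (-C(=O)OH) meeting every constraint; each maps to a distinct set of atoms, giving 3 matches.

3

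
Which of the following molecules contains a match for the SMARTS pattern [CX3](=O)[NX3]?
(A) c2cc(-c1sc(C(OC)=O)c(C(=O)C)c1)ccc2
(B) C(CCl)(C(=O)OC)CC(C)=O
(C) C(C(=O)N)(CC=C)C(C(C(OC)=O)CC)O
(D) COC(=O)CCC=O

C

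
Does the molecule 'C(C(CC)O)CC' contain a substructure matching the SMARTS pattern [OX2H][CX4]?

The pattern [OX2H][CX4] describes a hydroxyl oxygen bound to an sp3 (X4) carbon — an aliphatic alcohol.
The molecule carries a hydroxyl group (-OH), whose atoms satisfy every constraint of the query, so the pattern matches.

Yes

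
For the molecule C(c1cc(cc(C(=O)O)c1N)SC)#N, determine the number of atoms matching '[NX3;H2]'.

The query [NX3;H2] means: aliphatic N with 3 total connections, two of them H — an -NH2 nitrogen (amine or amide).
Check the 14 heavy atoms by environment: 4× c (aromatic, H0, X3) → no; 2× c (aromatic, H1, X3) → no; 1× C (H0, X3) → no; 1× O (H0, X1) → no; 1× O (H1, X2) → no; 1× S (H0, X2) → no; 1× C (H3, X4) → no; 1× C (H0, X2) → no; 1× N (H0, X1) → no; 1× N (H2, X3) → match.
That gives 1 matching atom.

1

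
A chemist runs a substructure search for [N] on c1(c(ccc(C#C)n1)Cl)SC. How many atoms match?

0

The query [N] means: uppercase N matches aliphatic (non-aromatic) nitrogen only.
Check the 11 heavy atoms by environment: 1× n (aromatic) → no; 5× c (aromatic) → no; 1× Cl → no; 3× C → no; 1× S → no.
No environment satisfies the query, so 0 matching atoms.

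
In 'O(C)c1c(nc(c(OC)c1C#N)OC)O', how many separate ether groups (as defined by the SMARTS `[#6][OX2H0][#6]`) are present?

3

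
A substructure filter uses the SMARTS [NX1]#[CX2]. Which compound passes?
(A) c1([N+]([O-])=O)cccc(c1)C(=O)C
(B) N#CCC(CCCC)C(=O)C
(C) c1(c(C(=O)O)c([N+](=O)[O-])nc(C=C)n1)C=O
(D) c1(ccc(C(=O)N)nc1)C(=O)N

B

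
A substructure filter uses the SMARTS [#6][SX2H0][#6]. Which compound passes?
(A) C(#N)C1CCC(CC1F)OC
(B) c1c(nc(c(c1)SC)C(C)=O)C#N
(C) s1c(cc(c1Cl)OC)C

B

[#6][SX2H0][#6] describes an aliphatic sulfur bridging two carbons with no H on the sulfur (a thioether).
(A) has a methoxy ether (-OCH3) but the bridging atom is O, not S.
(B) contains a methylthio ether (-SCH3), which satisfies every atom and bond constraint.
(C) has a methoxy ether (-OCH3) but the bridging atom is O, not S.
So the answer is (B).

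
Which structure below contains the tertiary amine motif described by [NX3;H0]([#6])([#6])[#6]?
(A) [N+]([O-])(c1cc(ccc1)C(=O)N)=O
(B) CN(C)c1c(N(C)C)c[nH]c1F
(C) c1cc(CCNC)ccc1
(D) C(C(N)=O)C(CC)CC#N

[NX3;H0]([#6])([#6])[#6] describes a trivalent nitrogen with no H, bonded to three carbons (a tertiary amine).
(A) has a primary amide (-C(=O)NH2) but the amide nitrogen has H2 and only one carbon neighbour.
(B) contains a dimethylamino group (-N(CH3)2), which satisfies every atom and bond constraint.
(C) has an N-methylamino group (-NHCH3) but the nitrogen still has one H (H1), not H0.
(D) has a primary amide (-C(=O)NH2) but the amide nitrogen has H2 and only one carbon neighbour.
So the answer is (B).

B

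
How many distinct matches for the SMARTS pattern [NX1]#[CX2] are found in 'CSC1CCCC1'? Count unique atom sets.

[NX1]#[CX2] is the SMARTS for a nitrile: a nitrogen triple-bonded to a two-connected carbon.
No fragment in the molecule satisfies every constraint, giving 0 matches.

0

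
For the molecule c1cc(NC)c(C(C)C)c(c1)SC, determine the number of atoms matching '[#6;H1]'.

4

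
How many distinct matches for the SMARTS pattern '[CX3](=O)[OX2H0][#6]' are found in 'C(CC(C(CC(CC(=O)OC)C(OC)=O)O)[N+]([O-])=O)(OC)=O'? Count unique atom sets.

3

[CX3](=O)[OX2H0][#6] is the SMARTS for an ester: a carbonyl carbon bonded to an oxygen that is itself bonded to carbon (no H on that O).
The molecule carries 3 separate instances of a methyl-ester group (-C(=O)OCH3) meeting every constraint; each maps to a distinct set of atoms, giving 3 matches.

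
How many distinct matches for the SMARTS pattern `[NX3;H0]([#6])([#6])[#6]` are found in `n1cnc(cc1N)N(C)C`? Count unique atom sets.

1

[NX3;H0]([#6])([#6])[#6] is the SMARTS for a tertiary amine: a trivalent nitrogen with no H, bonded to three carbons.
Exactly one fragment in the molecule meets all constraints, giving 1 match.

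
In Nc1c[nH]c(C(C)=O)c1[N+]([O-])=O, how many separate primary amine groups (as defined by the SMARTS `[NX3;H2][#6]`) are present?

[NX3;H2][#6] is the SMARTS for a primary amine: a trivalent nitrogen with two H attached to carbon.
Exactly one fragment in the molecule meets all constraints, giving 1 match.

1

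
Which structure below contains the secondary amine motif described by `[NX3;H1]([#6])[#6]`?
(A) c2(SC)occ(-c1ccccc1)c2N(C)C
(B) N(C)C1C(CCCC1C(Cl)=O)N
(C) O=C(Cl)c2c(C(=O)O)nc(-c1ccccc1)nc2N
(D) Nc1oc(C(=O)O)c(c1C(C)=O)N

B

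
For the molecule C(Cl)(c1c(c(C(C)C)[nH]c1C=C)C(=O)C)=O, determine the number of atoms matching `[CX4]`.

4

The query [CX4] means: C with X4: aliphatic carbon with exactly 4 total connections (bonds + H).
Check the 16 heavy atoms by environment: 1× n (aromatic, X3) → no; 4× c (aromatic, X3) → no; 4× C (X3) → no; 2× O (X1) → no; 4× C (X4) → match; 1× Cl (X1) → no.
That gives 4 matching atoms.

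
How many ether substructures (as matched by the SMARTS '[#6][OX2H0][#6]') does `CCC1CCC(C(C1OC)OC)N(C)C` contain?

[#6][OX2H0][#6] is the SMARTS for an ether: an aliphatic oxygen bridging two carbons with no H on the oxygen.
The molecule carries 2 separate instances of a methoxy ether (-OCH3) meeting every constraint; each maps to a distinct set of atoms, giving 2 matches.

2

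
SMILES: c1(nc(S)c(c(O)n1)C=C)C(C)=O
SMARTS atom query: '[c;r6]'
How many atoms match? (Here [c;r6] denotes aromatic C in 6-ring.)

The query [c;r6] means: aromatic carbon that belongs to a six-membered ring.
Check the 13 heavy atoms by environment: 2× n (aromatic, in 6-ring) → no; 4× c (aromatic, in 6-ring) → match; 1× S (acyclic) → no; 2× O (acyclic) → no; 4× C (acyclic) → no.
That gives 4 matching atoms.

4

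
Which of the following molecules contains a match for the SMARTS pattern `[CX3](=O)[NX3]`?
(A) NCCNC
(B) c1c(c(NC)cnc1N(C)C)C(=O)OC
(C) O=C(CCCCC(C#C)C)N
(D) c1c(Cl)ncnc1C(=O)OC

[CX3](=O)[NX3] describes a carbonyl carbon bonded to a trivalent nitrogen (an amide).
(A) has a primary amino group (-NH2) but the -NH2 is not attached to a carbonyl carbon.
(B) has a methyl-ester group (-C(=O)OCH3) but the carbonyl is bonded to O, not to an NX3 nitrogen.
(C) contains a primary amide (-C(=O)NH2), which satisfies every atom and bond constraint.
(D) has a methyl-ester group (-C(=O)OCH3) but the carbonyl is bonded to O, not to an NX3 nitrogen.
So the answer is (C).

C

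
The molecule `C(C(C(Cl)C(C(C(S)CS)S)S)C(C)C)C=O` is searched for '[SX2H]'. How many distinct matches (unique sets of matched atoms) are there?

[SX2H] is the SMARTS for a thiol: an aliphatic sulfur with two connections, one being H.
The molecule carries 4 separate instances of a thiol (-SH) meeting every constraint; each maps to a distinct set of atoms, giving 4 matches.

4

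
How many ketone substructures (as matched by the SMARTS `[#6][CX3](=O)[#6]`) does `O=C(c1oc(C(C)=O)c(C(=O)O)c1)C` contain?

2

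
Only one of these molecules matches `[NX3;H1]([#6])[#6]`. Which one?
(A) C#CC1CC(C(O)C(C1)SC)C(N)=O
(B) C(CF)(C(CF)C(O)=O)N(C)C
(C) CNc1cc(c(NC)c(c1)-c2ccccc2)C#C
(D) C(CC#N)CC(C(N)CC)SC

C

[NX3;H1]([#6])[#6] describes a trivalent nitrogen with one H, bonded to two carbons (a secondary amine).
(A) has a primary amide (-C(=O)NH2) but the -C(=O)NH2 nitrogen has H2, not H1.
(B) has a dimethylamino group (-N(CH3)2) but the nitrogen has H0, not H1.
(C) contains an N-methylamino group (-NHCH3), which satisfies every atom and bond constraint.
(D) has a primary amino group (-NH2) but the nitrogen has H2 and only one carbon neighbour.
So the answer is (C).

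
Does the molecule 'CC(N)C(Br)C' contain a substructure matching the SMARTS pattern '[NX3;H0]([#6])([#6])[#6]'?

The pattern [NX3;H0]([#6])([#6])[#6] describes a trivalent nitrogen with no H, bonded to three carbons — a tertiary amine.
The closest candidate here is a primary amino group (-NH2), but the nitrogen has H2, not H0 with three carbons. No other fragment satisfies the full query, so there is no match.

No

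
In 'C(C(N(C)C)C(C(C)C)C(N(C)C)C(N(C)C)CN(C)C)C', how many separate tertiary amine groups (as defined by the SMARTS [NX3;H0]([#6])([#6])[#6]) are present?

4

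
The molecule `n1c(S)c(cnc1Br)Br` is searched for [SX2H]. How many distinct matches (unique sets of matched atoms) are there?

[SX2H] is the SMARTS for a thiol: an aliphatic sulfur with two connections, one being H.
Exactly one fragment in the molecule meets all constraints, giving 1 match.

1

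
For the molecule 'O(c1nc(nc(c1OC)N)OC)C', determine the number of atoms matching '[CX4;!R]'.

The query [CX4;!R] means: aliphatic carbon with four total connections, not in a ring.
Check the 13 heavy atoms by environment: 2× n (aromatic, X2, in 6-ring) → no; 4× c (aromatic, X3, in 6-ring) → no; 1× N (X3, acyclic) → no; 3× O (X2, acyclic) → no; 3× C (X4, acyclic) → match.
That gives 3 matching atoms.

3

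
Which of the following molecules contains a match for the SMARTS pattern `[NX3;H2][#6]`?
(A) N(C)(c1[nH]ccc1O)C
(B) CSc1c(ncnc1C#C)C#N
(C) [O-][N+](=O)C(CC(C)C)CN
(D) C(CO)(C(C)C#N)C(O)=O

[NX3;H2][#6] describes a trivalent nitrogen with two H attached to carbon (a primary amine).
(A) has a dimethylamino group (-N(CH3)2) but the nitrogen has H0, not H2.
(B) has a nitrile (-C#N) but the nitrogen is NX1 (triple-bonded), not NX3 with two H.
(C) contains a primary amino group (-NH2), which satisfies every atom and bond constraint.
(D) has a nitrile (-C#N) but the nitrogen is NX1 (triple-bonded), not NX3 with two H.
So the answer is (C).

C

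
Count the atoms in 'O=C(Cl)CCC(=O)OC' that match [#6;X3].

The query [#6;X3] means: any carbon (aromatic or not) with three total connections.
Check the 9 heavy atoms by environment: 3× C (X4) → no; 2× C (X3) → match; 2× O (X1) → no; 1× Cl (X1) → no; 1× O (X2) → no.
That gives 2 matching atoms.

2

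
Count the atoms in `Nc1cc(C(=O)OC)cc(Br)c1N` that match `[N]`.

2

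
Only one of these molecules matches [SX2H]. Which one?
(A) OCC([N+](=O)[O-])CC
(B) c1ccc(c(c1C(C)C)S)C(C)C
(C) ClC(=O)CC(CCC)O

B

[SX2H] describes an aliphatic sulfur with two connections, one being H (a thiol).
(A) has a hydroxyl group (-OH) but it is an -OH, not an -SH.
(B) contains a thiol (-SH), which satisfies every atom and bond constraint.
(C) has a hydroxyl group (-OH) but it is an -OH, not an -SH.
So the answer is (B).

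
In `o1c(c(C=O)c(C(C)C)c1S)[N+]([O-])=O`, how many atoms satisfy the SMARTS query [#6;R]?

4

The query [#6;R] means: carbon that is part of a ring.
Check the 14 heavy atoms by environment: 1× o (aromatic, in 5-ring) → no; 4× c (aromatic, in 5-ring) → match; 1× S (acyclic) → no; 4× C (acyclic) → no; 1× N (charge +1, acyclic) → no; 1× O (charge -1, acyclic) → no; 2× O (acyclic) → no.
That gives 4 matching atoms.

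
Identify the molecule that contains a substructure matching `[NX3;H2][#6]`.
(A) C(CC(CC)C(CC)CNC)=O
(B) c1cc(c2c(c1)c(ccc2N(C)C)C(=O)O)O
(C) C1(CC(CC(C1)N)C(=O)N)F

[NX3;H2][#6] describes a trivalent nitrogen with two H attached to carbon (a primary amine).
(A) has an N-methylamino group (-NHCH3) but the nitrogen bears two carbons and only one H (H1), not H2.
(B) has a dimethylamino group (-N(CH3)2) but the nitrogen has H0, not H2.
(C) contains a primary amino group (-NH2), which satisfies every atom and bond constraint.
So the answer is (C).

C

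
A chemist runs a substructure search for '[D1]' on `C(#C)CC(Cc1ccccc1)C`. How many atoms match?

2

The query [D1] means: atom with exactly one heavy-atom neighbour (degree 1).
Check the 12 heavy atoms by environment: 3× C (D2) → no; 1× C (D3) → no; 2× C (D1) → match; 1× c (aromatic, D3) → no; 5× c (aromatic, D2) → no.
That gives 2 matching atoms.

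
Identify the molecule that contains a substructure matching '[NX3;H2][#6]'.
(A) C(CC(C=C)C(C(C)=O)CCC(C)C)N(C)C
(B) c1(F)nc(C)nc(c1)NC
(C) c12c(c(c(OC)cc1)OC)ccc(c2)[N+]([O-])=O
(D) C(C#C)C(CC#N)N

[NX3;H2][#6] describes a trivalent nitrogen with two H attached to carbon (a primary amine).
(A) has a dimethylamino group (-N(CH3)2) but the nitrogen has H0, not H2.
(B) has an N-methylamino group (-NHCH3) but the nitrogen bears two carbons and only one H (H1), not H2.
(C) has a nitro group (-[N+](=O)[O-]) but the nitrogen is [N+] with no H, not NX3H2.
(D) contains a primary amino group (-NH2), which satisfies every atom and bond constraint.
So the answer is (D).

D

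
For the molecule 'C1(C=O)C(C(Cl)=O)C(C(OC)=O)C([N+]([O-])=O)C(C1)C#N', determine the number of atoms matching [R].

6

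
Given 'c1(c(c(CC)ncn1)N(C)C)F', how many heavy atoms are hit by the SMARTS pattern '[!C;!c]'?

4

Check the 12 heavy atoms by environment: 2× n (aromatic) → match; 4× c (aromatic) → no; 4× C → no; 1× F → match; 1× N → match.
Summing the matching environments: 2 + 1 + 1 = 4 matching atoms.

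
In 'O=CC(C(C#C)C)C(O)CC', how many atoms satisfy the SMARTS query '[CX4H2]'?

1

Check the 11 heavy atoms by environment: 2× C (H3, X4) → no; 3× C (H1, X4) → no; 1× C (H2, X4) → match; 1× C (H0, X2) → no; 1× C (H1, X2) → no; 1× O (H1, X2) → no; 1× C (H1, X3) → no; 1× O (H0, X1) → no.
That gives 1 matching atom.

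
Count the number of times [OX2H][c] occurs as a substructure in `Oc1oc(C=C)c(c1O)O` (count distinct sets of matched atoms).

[OX2H][c] is the SMARTS for a phenol: a hydroxyl oxygen attached to an aromatic carbon.
The molecule carries 3 separate instances of a hydroxyl group (-OH) meeting every constraint; each maps to a distinct set of atoms, giving 3 matches.

3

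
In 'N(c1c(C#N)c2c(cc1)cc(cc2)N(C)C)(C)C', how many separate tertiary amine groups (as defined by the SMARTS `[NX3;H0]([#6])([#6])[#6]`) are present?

[NX3;H0]([#6])([#6])[#6] is the SMARTS for a tertiary amine: a trivalent nitrogen with no H, bonded to three carbons.
The molecule carries 2 separate instances of a dimethylamino group (-N(CH3)2) meeting every constraint; each maps to a distinct set of atoms, giving 2 matches.

2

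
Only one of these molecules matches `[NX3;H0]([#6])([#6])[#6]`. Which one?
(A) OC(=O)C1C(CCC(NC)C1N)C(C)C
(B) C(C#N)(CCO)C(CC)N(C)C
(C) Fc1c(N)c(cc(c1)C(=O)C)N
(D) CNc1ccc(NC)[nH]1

[NX3;H0]([#6])([#6])[#6] describes a trivalent nitrogen with no H, bonded to three carbons (a tertiary amine).
(A) has a primary amino group (-NH2) but the nitrogen has H2, not H0 with three carbons.
(B) contains a dimethylamino group (-N(CH3)2), which satisfies every atom and bond constraint.
(C) has a primary amino group (-NH2) but the nitrogen has H2, not H0 with three carbons.
(D) has an N-methylamino group (-NHCH3) but the nitrogen still has one H (H1), not H0.
So the answer is (B).

B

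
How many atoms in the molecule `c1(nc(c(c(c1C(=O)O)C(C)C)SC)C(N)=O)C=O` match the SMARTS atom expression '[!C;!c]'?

The query [!C;!c] means: neither aliphatic nor aromatic carbon — same as [!#6].
Check the 19 heavy atoms by environment: 1× n (aromatic) → match; 5× c (aromatic) → no; 7× C → no; 4× O → match; 1× N → match; 1× S → match.
Summing the matching environments: 1 + 4 + 1 + 1 = 7 matching atoms.

7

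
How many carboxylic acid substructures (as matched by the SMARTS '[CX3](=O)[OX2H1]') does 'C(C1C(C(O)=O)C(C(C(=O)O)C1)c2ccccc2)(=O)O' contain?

3

[CX3](=O)[OX2H1] is the SMARTS for a carboxylic acid: an sp2 carbon double-bonded to O and single-bonded to an -OH oxygen.
The molecule carries 3 separate instances of a carboxylic acid group (-C(=O)OH) meeting every constraint; each maps to a distinct set of atoms, giving 3 matches.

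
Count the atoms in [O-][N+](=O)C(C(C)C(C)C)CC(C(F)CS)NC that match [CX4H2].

2

The query [CX4H2] means: sp3 carbon (X4) with exactly two hydrogens.
Check the 17 heavy atoms by environment: 2× C (H2, X4) → match; 5× C (H1, X4) → no; 4× C (H3, X4) → no; 1× N (charge +1, H0, X3) → no; 1× O (charge -1, H0, X1) → no; 1× O (H0, X1) → no; 1× N (H1, X3) → no; 1× S (H1, X2) → no; 1× F (H0, X1) → no.
That gives 2 matching atoms.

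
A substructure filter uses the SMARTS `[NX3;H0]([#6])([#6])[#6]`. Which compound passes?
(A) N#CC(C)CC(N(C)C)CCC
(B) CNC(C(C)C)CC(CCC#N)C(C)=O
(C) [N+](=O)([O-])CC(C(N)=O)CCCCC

A

[NX3;H0]([#6])([#6])[#6] describes a trivalent nitrogen with no H, bonded to three carbons (a tertiary amine).
(A) contains a dimethylamino group (-N(CH3)2), which satisfies every atom and bond constraint.
(B) has an N-methylamino group (-NHCH3) but the nitrogen still has one H (H1), not H0.
(C) has a primary amide (-C(=O)NH2) but the amide nitrogen has H2 and only one carbon neighbour.
So the answer is (A).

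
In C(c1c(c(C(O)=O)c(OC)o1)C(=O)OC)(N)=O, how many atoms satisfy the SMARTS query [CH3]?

2

The query [CH3] means: aliphatic carbon with exactly three hydrogens.
Check the 17 heavy atoms by environment: 1× o (aromatic, H0) → no; 4× c (aromatic, H0) → no; 3× C (H0) → no; 5× O (H0) → no; 1× N (H2) → no; 2× C (H3) → match; 1× O (H1) → no.
That gives 2 matching atoms.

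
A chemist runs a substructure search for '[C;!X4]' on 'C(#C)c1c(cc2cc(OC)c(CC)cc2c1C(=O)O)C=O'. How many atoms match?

The query [C;!X4] means: aliphatic carbon that does not have four total connections.
Check the 21 heavy atoms by environment: 10× c (aromatic, X3) → no; 3× C (X4) → no; 2× C (X2) → match; 2× C (X3) → match; 2× O (X1) → no; 2× O (X2) → no.
Summing the matching environments: 2 + 2 = 4 matching atoms.

4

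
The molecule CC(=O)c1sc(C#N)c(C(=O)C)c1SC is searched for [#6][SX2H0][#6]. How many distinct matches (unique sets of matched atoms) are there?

1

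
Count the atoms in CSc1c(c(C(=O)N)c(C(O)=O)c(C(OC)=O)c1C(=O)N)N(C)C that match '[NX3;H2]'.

2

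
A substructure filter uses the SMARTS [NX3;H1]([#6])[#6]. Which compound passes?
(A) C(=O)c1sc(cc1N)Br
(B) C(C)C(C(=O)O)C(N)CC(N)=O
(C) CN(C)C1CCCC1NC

C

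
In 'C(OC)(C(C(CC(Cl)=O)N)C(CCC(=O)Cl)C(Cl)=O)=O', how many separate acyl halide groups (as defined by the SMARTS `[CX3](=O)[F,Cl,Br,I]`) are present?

3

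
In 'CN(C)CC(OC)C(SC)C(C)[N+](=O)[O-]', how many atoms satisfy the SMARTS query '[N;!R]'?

The query [N;!R] means: aliphatic nitrogen not in a ring.
Check the 15 heavy atoms by environment: 9× C (acyclic) → no; 1× N (acyclic) → match; 1× N (charge +1, acyclic) → match; 1× O (charge -1, acyclic) → no; 2× O (acyclic) → no; 1× S (acyclic) → no.
Summing the matching environments: 1 + 1 = 2 matching atoms.

2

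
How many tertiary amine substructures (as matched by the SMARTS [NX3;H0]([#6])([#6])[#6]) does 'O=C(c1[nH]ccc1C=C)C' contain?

0

[NX3;H0]([#6])([#6])[#6] is the SMARTS for a tertiary amine: a trivalent nitrogen with no H, bonded to three carbons.
No fragment in the molecule satisfies every constraint, giving 0 matches.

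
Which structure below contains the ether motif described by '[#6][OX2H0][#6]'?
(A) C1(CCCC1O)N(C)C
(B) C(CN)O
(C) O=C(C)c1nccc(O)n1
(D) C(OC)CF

[#6][OX2H0][#6] describes an aliphatic oxygen bridging two carbons with no H on the oxygen (an ether).
(A) has a hydroxyl group (-OH) but the oxygen has H1, not H0 bridging two carbons.
(B) has a hydroxyl group (-OH) but the oxygen has H1, not H0 bridging two carbons.
(C) has a hydroxyl group (-OH) but the oxygen has H1, not H0 bridging two carbons.
(D) contains a methoxy ether (-OCH3), which satisfies every atom and bond constraint.
So the answer is (D).

D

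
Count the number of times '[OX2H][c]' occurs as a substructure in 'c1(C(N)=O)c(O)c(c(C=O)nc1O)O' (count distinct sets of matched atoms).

3

[OX2H][c] is the SMARTS for a phenol: a hydroxyl oxygen attached to an aromatic carbon.
The molecule carries 3 separate instances of a hydroxyl group (-OH) meeting every constraint; each maps to a distinct set of atoms, giving 3 matches.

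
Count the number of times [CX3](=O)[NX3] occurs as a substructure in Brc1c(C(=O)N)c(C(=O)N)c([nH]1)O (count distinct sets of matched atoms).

[CX3](=O)[NX3] is the SMARTS for an amide: a carbonyl carbon bonded to a trivalent nitrogen.
The molecule carries 2 separate instances of a primary amide (-C(=O)NH2) meeting every constraint; each maps to a distinct set of atoms, giving 2 matches.

2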